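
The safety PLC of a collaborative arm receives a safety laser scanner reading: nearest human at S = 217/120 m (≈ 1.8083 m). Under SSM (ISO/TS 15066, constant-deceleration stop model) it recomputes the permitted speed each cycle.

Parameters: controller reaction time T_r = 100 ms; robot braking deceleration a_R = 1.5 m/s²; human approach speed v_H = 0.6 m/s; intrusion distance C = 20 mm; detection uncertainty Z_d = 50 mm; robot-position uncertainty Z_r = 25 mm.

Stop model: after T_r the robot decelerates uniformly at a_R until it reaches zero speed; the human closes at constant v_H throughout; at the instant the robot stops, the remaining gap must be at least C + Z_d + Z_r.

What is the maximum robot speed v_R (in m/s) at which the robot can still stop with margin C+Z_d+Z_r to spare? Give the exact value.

v_R_max = 8/5 m/s = 1.6000 m/s

collect terms ⇒ (1/3)·v_R² + (1/2)·v_R + (-124/75) = 0
  disc = (1/2)² − 4·(1/3)·(-124/75) = 2209/900 ; √disc = 47/30
  v_R = (−(1/2) + 47/30) / (2·(1/3)) = 8/5 m/s
check:
T_s = v_R/a_R = (8/5)/(3/2) = 1.0667 s
robot in T_r: 1.6000·0.1000 = 0.1600 m
braking distance = 1.6000²/(2·1.5000) = 0.8533 m
human closes 0.6000·1.1667 = 0.7000 m
C+Z_d+Z_r = 0.0200+0.0500+0.0250 = 0.0950 m
sum ≈ 0.1600+0.8533+0.7000+0.0950 ≈ 1.8083 m = S ✓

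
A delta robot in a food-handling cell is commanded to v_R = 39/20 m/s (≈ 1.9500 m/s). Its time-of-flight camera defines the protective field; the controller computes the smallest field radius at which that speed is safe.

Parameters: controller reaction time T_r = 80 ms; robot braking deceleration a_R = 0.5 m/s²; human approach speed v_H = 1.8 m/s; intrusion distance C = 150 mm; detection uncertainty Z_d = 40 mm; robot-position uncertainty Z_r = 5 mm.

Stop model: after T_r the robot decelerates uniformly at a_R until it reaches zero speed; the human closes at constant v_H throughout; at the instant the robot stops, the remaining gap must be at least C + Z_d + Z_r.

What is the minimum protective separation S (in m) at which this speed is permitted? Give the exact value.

braking lasts T_s = (39/20)/(1/2) = 3.9000 s
robot in T_r: 1.9500·0.0800 = 0.1560 m
robot under decel: 1.9500²/(2·0.5000) = 3.8025 m
human over T_r+T_s: 1.8000·(0.0800+3.9000) = 7.1640 m
C+Z_d+Z_r = 0.1500+0.0400+0.0050 = 0.1950 m
S_min ≈ 0.1560+3.8025+7.1640+0.1950  ⇒  S_min = 4527/400 m

S_min = 4527/400 m = 11.3175 m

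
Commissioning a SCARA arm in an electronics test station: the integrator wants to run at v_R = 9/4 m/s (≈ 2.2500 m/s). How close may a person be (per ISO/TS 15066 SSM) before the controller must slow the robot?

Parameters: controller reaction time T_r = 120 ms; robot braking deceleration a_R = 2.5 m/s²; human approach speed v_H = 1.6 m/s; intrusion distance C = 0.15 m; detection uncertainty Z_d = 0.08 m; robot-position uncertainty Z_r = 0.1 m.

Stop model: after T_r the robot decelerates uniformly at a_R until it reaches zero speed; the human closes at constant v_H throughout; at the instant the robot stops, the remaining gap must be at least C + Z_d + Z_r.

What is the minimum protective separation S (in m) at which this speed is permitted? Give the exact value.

braking lasts T_s = (9/4)/(5/2) = 0.9000 s
robot covers v_R·T_r = 2.2500·0.1200 = 0.2700 m before braking
robot covers 2.2500·0.9000 − ½·2.5000·0.9000² = 1.0125 m while stopping
human closes 1.6000·1.0200 = 1.6320 m
C+Z_d+Z_r = 0.1500+0.0800+0.1000 = 0.3300 m
S_min ≈ 0.2700+1.0125+1.6320+0.3300  ⇒  S_min = 6489/2000 m

S_min = 6489/2000 m = 3.2445 m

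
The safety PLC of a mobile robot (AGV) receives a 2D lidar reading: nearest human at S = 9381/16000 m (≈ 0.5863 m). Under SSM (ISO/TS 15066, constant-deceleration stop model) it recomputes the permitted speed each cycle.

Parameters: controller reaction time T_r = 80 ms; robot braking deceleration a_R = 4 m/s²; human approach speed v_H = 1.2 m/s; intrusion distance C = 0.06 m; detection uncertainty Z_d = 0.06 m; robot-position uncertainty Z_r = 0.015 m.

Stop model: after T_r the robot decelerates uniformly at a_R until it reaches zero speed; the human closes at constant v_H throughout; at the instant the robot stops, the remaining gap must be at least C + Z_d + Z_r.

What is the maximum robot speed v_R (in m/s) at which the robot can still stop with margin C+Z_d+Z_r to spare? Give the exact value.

collect terms ⇒ (1/8)·v_R² + (19/50)·v_R + (-1137/3200) = 0
  disc = (19/50)² − 4·(1/8)·(-1137/3200) = 51529/160000 ; √disc = 227/400
  v_R = (−(19/50) + 227/400) / (2·(1/8)) = 3/4 m/s
check:
braking lasts T_s = (3/4)/4 = 0.1875 s
robot in T_r: 0.7500·0.0800 = 0.0600 m
robot covers 0.7500·0.1875 − ½·4.0000·0.1875² = 0.0703 m while stopping
person approaches 1.2000·(0.0800+0.1875) = 0.3210 m
C+Z_d+Z_r = 0.0600+0.0600+0.0150 = 0.1350 m
sum ≈ 0.0600+0.0703+0.3210+0.1350 ≈ 0.5863 m = S ✓

v_R_max = 3/4 m/s = 0.7500 m/s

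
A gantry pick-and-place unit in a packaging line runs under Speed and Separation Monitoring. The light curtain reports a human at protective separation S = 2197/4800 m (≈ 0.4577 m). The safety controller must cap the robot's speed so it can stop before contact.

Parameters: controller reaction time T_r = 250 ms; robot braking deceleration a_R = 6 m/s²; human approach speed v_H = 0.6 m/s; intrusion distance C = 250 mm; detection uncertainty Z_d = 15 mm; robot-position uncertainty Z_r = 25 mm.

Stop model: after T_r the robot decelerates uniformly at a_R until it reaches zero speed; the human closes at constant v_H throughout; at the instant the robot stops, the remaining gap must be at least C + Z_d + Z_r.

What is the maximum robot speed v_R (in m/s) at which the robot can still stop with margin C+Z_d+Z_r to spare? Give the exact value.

v_R_max = 1/20 m/s = 0.0500 m/s

collect terms ⇒ (1/12)·v_R² + (7/20)·v_R + (-17/960) = 0
  disc = (7/20)² − 4·(1/12)·(-17/960) = 1849/14400 ; √disc = 43/120
  v_R = (−(7/20) + 43/120) / (2·(1/12)) = 1/20 m/s
check:
T_s = v_R/a_R = (1/20)/6 = 0.0083 s
reaction-phase robot travel = 0.0500·0.2500 = 0.0125 m
braking distance = 0.0500²/(2·6.0000) = 0.0002 m
human over T_r+T_s: 0.6000·(0.2500+0.0083) = 0.1550 m
margins: 0.2500+0.0150+0.0250 = 0.2900 m
sum ≈ 0.0125+0.0002+0.1550+0.2900 ≈ 0.4577 m = S ✓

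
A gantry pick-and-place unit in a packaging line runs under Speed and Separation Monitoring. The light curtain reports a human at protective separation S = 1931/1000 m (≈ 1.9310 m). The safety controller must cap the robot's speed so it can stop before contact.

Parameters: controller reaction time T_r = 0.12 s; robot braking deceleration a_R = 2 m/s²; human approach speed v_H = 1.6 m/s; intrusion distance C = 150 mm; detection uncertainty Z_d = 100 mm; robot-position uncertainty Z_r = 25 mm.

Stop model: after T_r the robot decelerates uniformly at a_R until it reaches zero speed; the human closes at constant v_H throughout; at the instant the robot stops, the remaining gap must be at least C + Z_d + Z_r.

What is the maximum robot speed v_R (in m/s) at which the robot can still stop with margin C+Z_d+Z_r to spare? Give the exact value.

v_R_max = 6/5 m/s = 1.2000 m/s

collect terms ⇒ (1/4)·v_R² + (23/25)·v_R + (-183/125) = 0
  disc = (23/25)² − 4·(1/4)·(-183/125) = 1444/625 ; √disc = 38/25
  v_R = (−(23/25) + 38/25) / (2·(1/4)) = 6/5 m/s
check:
stop time T_s = (6/5)/2 = 0.6000 s
robot covers v_R·T_r = 1.2000·0.1200 = 0.1440 m before braking
robot under decel: 1.2000²/(2·2.0000) = 0.3600 m
person approaches 1.6000·(0.1200+0.6000) = 1.1520 m
residual clearance needed = 0.1500+0.1000+0.0250 = 0.2750 m
sum ≈ 0.1440+0.3600+1.1520+0.2750 ≈ 1.9310 m = S ✓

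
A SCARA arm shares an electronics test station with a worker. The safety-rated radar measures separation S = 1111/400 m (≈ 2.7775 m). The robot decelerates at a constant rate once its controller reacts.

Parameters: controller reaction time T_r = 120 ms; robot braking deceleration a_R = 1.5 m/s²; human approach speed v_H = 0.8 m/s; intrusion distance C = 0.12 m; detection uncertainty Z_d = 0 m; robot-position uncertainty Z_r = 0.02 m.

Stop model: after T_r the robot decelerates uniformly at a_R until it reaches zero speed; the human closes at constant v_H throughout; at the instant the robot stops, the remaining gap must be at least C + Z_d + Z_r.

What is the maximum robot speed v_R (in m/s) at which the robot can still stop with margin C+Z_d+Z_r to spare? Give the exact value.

v_R_max = 39/20 m/s = 1.9500 m/s

at the boundary: (1/3)·v² + (49/75)·v + (-5083/2000) = 0
  disc = (49/75)² − 4·(1/3)·(-5083/2000) = 85849/22500 ; √disc = 293/150
  v_R = (−(49/75) + 293/150) / (2·(1/3)) = 39/20 m/s
check:
stop time T_s = (39/20)/(3/2) = 1.3000 s
robot in T_r: 1.9500·0.1200 = 0.2340 m
robot under decel: 1.9500²/(2·1.5000) = 1.2675 m
human closes 0.8000·1.4200 = 1.1360 m
residual clearance needed = 0.1200+0.0000+0.0200 = 0.1400 m
sum ≈ 0.2340+1.2675+1.1360+0.1400 ≈ 2.7775 m = S ✓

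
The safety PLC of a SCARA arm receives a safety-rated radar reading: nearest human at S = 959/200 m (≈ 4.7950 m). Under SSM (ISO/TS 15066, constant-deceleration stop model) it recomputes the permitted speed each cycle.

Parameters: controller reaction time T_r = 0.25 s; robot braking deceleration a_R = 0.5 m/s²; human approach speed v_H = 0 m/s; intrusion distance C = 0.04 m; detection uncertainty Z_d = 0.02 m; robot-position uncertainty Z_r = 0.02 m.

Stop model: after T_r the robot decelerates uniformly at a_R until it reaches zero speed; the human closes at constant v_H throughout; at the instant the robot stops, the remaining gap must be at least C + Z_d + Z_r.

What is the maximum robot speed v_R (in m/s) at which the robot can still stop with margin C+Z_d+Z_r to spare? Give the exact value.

collect terms ⇒ (1)·v_R² + (1/4)·v_R + (-943/200) = 0
  disc = (1/4)² − 4·(1)·(-943/200) = 7569/400 ; √disc = 87/20
  v_R = (−(1/4) + 87/20) / (2·(1)) = 41/20 m/s
check:
stop time T_s = (41/20)/(1/2) = 4.1000 s
robot covers v_R·T_r = 2.0500·0.2500 = 0.5125 m before braking
robot covers 2.0500·4.1000 − ½·0.5000·4.1000² = 4.2025 m while stopping
human closes 0.0000·4.3500 = 0.0000 m
margins: 0.0400+0.0200+0.0200 = 0.0800 m
sum ≈ 0.5125+4.2025+0.0000+0.0800 ≈ 4.7950 m = S ✓

v_R_max = 41/20 m/s = 2.0500 m/s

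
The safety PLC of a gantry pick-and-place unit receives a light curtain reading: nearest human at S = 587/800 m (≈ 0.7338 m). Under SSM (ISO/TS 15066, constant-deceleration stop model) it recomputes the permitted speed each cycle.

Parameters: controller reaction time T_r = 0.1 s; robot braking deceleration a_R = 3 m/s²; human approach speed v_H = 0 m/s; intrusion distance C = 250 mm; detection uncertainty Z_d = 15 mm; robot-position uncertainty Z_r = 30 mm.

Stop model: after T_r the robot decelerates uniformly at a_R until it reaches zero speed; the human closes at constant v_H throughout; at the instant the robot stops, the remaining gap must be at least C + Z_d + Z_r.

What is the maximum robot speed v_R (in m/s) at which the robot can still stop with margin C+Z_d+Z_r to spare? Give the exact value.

quadratic (1/6)·v² + (1/10)·v + (-351/800) = 0
  disc = (1/10)² − 4·(1/6)·(-351/800) = 121/400 ; √disc = 11/20
  v_R = (−(1/10) + 11/20) / (2·(1/6)) = 27/20 m/s
check:
T_s = v_R/a_R = (27/20)/3 = 0.4500 s
reaction-phase robot travel = 1.3500·0.1000 = 0.1350 m
robot covers 1.3500·0.4500 − ½·3.0000·0.4500² = 0.3038 m while stopping
person approaches 0.0000·(0.1000+0.4500) = 0.0000 m
C+Z_d+Z_r = 0.2500+0.0150+0.0300 = 0.2950 m
sum ≈ 0.1350+0.3038+0.0000+0.2950 ≈ 0.7338 m = S ✓

v_R_max = 27/20 m/s = 1.3500 m/s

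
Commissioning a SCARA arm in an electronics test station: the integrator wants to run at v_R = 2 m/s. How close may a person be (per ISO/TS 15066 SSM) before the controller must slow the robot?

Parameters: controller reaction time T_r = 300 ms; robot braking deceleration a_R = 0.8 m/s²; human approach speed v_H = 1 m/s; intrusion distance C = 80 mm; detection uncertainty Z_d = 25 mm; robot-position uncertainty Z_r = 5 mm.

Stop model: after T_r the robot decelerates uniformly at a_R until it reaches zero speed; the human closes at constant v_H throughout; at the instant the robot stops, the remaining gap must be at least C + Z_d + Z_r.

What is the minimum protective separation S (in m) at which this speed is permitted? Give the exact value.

S_min = 601/100 m = 6.0100 m

T_s = v_R/a_R = 2/(4/5) = 2.5000 s
robot in T_r: 2.0000·0.3000 = 0.6000 m
robot under decel: 2.0000²/(2·0.8000) = 2.5000 m
human closes 1.0000·2.8000 = 2.8000 m
margins: 0.0800+0.0250+0.0050 = 0.1100 m
S_min ≈ 0.6000+2.5000+2.8000+0.1100  ⇒  S_min = 601/100 m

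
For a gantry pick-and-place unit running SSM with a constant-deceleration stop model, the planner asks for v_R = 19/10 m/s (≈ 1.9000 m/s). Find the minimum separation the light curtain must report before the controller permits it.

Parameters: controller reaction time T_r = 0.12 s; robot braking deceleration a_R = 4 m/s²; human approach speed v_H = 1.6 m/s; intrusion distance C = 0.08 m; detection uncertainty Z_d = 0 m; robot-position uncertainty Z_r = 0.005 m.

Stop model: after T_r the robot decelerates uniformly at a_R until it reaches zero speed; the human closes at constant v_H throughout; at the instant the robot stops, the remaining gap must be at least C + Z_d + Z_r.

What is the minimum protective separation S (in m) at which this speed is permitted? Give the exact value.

S_min = 1373/800 m = 1.7163 m

braking lasts T_s = (19/10)/4 = 0.4750 s
robot covers v_R·T_r = 1.9000·0.1200 = 0.2280 m before braking
robot under decel: 1.9000²/(2·4.0000) = 0.4512 m
person approaches 1.6000·(0.1200+0.4750) = 0.9520 m
margins: 0.0800+0.0000+0.0050 = 0.0850 m
S_min ≈ 0.2280+0.4512+0.9520+0.0850  ⇒  S_min = 1373/800 m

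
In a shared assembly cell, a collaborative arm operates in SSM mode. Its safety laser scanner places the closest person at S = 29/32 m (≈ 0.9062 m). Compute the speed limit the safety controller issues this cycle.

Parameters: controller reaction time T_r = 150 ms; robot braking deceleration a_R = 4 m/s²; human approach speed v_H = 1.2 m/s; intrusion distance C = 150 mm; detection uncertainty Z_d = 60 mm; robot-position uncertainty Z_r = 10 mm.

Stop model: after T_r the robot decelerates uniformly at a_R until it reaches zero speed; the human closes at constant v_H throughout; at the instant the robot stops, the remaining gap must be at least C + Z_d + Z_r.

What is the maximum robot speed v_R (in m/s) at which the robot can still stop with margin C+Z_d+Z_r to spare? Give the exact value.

v_R_max = 9/10 m/s = 0.9000 m/s

collect terms ⇒ (1/8)·v_R² + (9/20)·v_R + (-81/160) = 0
  disc = (9/20)² − 4·(1/8)·(-81/160) = 729/1600 ; √disc = 27/40
  v_R = (−(9/20) + 27/40) / (2·(1/8)) = 9/10 m/s
check:
braking lasts T_s = (9/10)/4 = 0.2250 s
robot in T_r: 0.9000·0.1500 = 0.1350 m
braking distance = 0.9000²/(2·4.0000) = 0.1013 m
person approaches 1.2000·(0.1500+0.2250) = 0.4500 m
margins: 0.1500+0.0600+0.0100 = 0.2200 m
sum ≈ 0.1350+0.1013+0.4500+0.2200 ≈ 0.9062 m = S ✓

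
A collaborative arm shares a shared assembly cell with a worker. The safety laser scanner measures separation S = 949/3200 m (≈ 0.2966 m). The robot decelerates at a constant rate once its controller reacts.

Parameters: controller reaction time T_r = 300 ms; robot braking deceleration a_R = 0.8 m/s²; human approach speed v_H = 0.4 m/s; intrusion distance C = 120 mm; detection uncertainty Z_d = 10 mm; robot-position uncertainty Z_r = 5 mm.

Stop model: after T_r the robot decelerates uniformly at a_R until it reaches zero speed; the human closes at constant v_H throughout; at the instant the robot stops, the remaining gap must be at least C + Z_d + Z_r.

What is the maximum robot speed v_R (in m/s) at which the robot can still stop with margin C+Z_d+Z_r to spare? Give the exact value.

v_R_max = 1/20 m/s = 0.0500 m/s

quadratic (5/8)·v² + (4/5)·v + (-133/3200) = 0
  disc = (4/5)² − 4·(5/8)·(-133/3200) = 4761/6400 ; √disc = 69/80
  v_R = (−(4/5) + 69/80) / (2·(5/8)) = 1/20 m/s
check:
T_s = v_R/a_R = (1/20)/(4/5) = 0.0625 s
robot in T_r: 0.0500·0.3000 = 0.0150 m
braking distance = 0.0500²/(2·0.8000) = 0.0016 m
human over T_r+T_s: 0.4000·(0.3000+0.0625) = 0.1450 m
residual clearance needed = 0.1200+0.0100+0.0050 = 0.1350 m
sum ≈ 0.0150+0.0016+0.1450+0.1350 ≈ 0.2966 m = S ✓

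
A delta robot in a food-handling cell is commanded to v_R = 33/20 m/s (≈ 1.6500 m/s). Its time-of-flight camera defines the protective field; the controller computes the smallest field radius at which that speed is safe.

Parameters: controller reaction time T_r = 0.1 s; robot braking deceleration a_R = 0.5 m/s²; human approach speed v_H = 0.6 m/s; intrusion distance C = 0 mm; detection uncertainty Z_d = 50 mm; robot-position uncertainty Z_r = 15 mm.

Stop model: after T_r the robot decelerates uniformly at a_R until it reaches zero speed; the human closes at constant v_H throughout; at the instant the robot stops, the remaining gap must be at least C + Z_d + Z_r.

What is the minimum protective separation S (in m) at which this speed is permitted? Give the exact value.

S_min = 1997/400 m = 4.9925 m

braking lasts T_s = (33/20)/(1/2) = 3.3000 s
reaction-phase robot travel = 1.6500·0.1000 = 0.1650 m
robot covers 1.6500·3.3000 − ½·0.5000·3.3000² = 2.7225 m while stopping
human over T_r+T_s: 0.6000·(0.1000+3.3000) = 2.0400 m
C+Z_d+Z_r = 0.0000+0.0500+0.0150 = 0.0650 m
S_min ≈ 0.1650+2.7225+2.0400+0.0650  ⇒  S_min = 1997/400 m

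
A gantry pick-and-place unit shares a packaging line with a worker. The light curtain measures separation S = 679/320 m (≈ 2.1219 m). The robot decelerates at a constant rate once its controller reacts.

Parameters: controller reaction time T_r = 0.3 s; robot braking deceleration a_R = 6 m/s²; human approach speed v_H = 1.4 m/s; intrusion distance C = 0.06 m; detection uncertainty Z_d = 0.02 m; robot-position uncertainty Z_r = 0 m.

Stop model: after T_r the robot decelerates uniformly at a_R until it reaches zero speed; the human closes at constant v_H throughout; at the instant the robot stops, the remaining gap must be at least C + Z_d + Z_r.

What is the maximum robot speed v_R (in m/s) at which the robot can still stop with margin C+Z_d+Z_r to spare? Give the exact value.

v_R_max = 9/4 m/s = 2.2500 m/s

quadratic (1/12)·v² + (8/15)·v + (-519/320) = 0
  disc = (8/15)² − 4·(1/12)·(-519/320) = 11881/14400 ; √disc = 109/120
  v_R = (−(8/15) + 109/120) / (2·(1/12)) = 9/4 m/s
check:
stop time T_s = (9/4)/6 = 0.3750 s
robot in T_r: 2.2500·0.3000 = 0.6750 m
robot under decel: 2.2500²/(2·6.0000) = 0.4219 m
person approaches 1.4000·(0.3000+0.3750) = 0.9450 m
C+Z_d+Z_r = 0.0600+0.0200+0.0000 = 0.0800 m
sum ≈ 0.6750+0.4219+0.9450+0.0800 ≈ 2.1219 m = S ✓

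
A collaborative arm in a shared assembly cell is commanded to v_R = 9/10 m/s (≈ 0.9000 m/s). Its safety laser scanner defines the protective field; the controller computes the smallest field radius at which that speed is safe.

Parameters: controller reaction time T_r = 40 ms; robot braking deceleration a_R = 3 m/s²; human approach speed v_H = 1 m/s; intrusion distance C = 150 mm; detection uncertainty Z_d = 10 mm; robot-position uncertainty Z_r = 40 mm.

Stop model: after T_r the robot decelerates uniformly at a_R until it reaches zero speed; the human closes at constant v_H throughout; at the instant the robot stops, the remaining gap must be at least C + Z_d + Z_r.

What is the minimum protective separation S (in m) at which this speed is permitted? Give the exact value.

S_min = 711/1000 m = 0.7110 m

braking lasts T_s = (9/10)/3 = 0.3000 s
robot covers v_R·T_r = 0.9000·0.0400 = 0.0360 m before braking
braking distance = 0.9000²/(2·3.0000) = 0.1350 m
human over T_r+T_s: 1.0000·(0.0400+0.3000) = 0.3400 m
residual clearance needed = 0.1500+0.0100+0.0400 = 0.2000 m
S_min ≈ 0.0360+0.1350+0.3400+0.2000  ⇒  S_min = 711/1000 m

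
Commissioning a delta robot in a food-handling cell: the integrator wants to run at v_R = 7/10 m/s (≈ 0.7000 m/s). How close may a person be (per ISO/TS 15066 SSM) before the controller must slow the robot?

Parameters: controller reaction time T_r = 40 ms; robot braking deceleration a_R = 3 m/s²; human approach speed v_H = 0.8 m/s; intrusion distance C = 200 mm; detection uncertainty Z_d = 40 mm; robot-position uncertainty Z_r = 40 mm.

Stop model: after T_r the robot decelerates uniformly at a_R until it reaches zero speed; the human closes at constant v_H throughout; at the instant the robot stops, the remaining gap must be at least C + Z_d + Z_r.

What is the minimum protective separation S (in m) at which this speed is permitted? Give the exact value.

T_s = v_R/a_R = (7/10)/3 = 0.2333 s
robot covers v_R·T_r = 0.7000·0.0400 = 0.0280 m before braking
braking distance = 0.7000²/(2·3.0000) = 0.0817 m
human closes 0.8000·0.2733 = 0.2187 m
C+Z_d+Z_r = 0.2000+0.0400+0.0400 = 0.2800 m
S_min ≈ 0.0280+0.0817+0.2187+0.2800  ⇒  S_min = 73/120 m

S_min = 73/120 m = 0.6083 m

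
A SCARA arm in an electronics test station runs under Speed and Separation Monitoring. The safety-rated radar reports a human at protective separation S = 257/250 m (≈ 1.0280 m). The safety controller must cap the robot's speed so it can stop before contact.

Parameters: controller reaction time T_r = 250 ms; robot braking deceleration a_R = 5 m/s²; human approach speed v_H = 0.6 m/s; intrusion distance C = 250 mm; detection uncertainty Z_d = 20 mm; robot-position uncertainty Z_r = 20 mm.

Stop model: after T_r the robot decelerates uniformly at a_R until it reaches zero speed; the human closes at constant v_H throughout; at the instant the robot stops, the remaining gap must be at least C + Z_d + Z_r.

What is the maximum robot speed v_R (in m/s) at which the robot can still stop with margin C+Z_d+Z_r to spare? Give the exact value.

v_R_max = 6/5 m/s = 1.2000 m/s

quadratic (1/10)·v² + (37/100)·v + (-147/250) = 0
  disc = (37/100)² − 4·(1/10)·(-147/250) = 3721/10000 ; √disc = 61/100
  v_R = (−(37/100) + 61/100) / (2·(1/10)) = 6/5 m/s
check:
braking lasts T_s = (6/5)/5 = 0.2400 s
reaction-phase robot travel = 1.2000·0.2500 = 0.3000 m
braking distance = 1.2000²/(2·5.0000) = 0.1440 m
human closes 0.6000·0.4900 = 0.2940 m
C+Z_d+Z_r = 0.2500+0.0200+0.0200 = 0.2900 m
sum ≈ 0.3000+0.1440+0.2940+0.2900 ≈ 1.0280 m = S ✓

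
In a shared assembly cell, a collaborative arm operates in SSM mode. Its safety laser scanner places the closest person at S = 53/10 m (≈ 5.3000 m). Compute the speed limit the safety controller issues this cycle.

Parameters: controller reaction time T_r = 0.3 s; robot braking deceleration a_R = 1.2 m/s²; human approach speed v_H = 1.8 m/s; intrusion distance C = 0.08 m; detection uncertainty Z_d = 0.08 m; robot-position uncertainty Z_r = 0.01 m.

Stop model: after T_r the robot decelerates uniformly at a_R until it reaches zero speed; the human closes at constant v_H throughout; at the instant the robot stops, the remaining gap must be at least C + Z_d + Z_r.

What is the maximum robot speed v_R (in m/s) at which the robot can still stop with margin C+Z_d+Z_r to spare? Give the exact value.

at the boundary: (5/12)·v² + (9/5)·v + (-459/100) = 0
  disc = (9/5)² − 4·(5/12)·(-459/100) = 1089/100 ; √disc = 33/10
  v_R = (−(9/5) + 33/10) / (2·(5/12)) = 9/5 m/s
check:
T_s = v_R/a_R = (9/5)/(6/5) = 1.5000 s
reaction-phase robot travel = 1.8000·0.3000 = 0.5400 m
braking distance = 1.8000²/(2·1.2000) = 1.3500 m
human over T_r+T_s: 1.8000·(0.3000+1.5000) = 3.2400 m
margins: 0.0800+0.0800+0.0100 = 0.1700 m
sum ≈ 0.5400+1.3500+3.2400+0.1700 ≈ 5.3000 m = S ✓

v_R_max = 9/5 m/s = 1.8000 m/s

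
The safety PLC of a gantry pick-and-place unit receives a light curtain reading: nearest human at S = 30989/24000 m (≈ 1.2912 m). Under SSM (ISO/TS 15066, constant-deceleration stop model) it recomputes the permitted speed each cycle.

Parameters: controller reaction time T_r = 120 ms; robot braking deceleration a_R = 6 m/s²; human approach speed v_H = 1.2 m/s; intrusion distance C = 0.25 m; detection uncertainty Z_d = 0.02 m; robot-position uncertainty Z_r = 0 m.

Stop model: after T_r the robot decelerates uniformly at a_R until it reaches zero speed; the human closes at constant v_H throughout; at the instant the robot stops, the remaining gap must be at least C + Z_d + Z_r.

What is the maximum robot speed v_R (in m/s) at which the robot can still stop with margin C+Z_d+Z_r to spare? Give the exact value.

collect terms ⇒ (1/12)·v_R² + (8/25)·v_R + (-21053/24000) = 0
  disc = (8/25)² − 4·(1/12)·(-21053/24000) = 142129/360000 ; √disc = 377/600
  v_R = (−(8/25) + 377/600) / (2·(1/12)) = 37/20 m/s
check:
stop time T_s = (37/20)/6 = 0.3083 s
robot covers v_R·T_r = 1.8500·0.1200 = 0.2220 m before braking
robot covers 1.8500·0.3083 − ½·6.0000·0.3083² = 0.2852 m while stopping
human closes 1.2000·0.4283 = 0.5140 m
residual clearance needed = 0.2500+0.0200+0.0000 = 0.2700 m
sum ≈ 0.2220+0.2852+0.5140+0.2700 ≈ 1.2912 m = S ✓

v_R_max = 37/20 m/s = 1.8500 m/s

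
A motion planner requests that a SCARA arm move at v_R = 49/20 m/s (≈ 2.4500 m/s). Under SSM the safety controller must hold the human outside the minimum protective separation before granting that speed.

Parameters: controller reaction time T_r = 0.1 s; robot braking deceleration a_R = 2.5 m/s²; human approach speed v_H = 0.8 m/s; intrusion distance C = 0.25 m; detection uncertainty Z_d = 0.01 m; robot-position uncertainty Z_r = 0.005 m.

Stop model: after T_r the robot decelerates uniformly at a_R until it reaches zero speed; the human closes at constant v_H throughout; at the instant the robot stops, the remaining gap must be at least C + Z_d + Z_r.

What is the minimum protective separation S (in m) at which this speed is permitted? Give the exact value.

stop time T_s = (49/20)/(5/2) = 0.9800 s
reaction-phase robot travel = 2.4500·0.1000 = 0.2450 m
robot under decel: 2.4500²/(2·2.5000) = 1.2005 m
person approaches 0.8000·(0.1000+0.9800) = 0.8640 m
C+Z_d+Z_r = 0.2500+0.0100+0.0050 = 0.2650 m
S_min ≈ 0.2450+1.2005+0.8640+0.2650  ⇒  S_min = 5149/2000 m

S_min = 5149/2000 m = 2.5745 m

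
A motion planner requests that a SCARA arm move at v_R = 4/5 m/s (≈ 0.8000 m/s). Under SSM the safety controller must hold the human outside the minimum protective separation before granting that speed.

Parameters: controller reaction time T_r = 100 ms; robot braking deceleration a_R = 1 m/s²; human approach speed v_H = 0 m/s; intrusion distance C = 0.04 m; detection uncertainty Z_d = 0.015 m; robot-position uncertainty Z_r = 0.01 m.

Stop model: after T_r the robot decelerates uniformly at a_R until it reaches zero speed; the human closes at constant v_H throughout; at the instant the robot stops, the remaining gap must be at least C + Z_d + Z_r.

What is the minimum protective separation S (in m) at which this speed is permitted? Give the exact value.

braking lasts T_s = (4/5)/1 = 0.8000 s
reaction-phase robot travel = 0.8000·0.1000 = 0.0800 m
robot covers 0.8000·0.8000 − ½·1.0000·0.8000² = 0.3200 m while stopping
person approaches 0.0000·(0.1000+0.8000) = 0.0000 m
C+Z_d+Z_r = 0.0400+0.0150+0.0100 = 0.0650 m
S_min ≈ 0.0800+0.3200+0.0000+0.0650  ⇒  S_min = 93/200 m

S_min = 93/200 m = 0.4650 m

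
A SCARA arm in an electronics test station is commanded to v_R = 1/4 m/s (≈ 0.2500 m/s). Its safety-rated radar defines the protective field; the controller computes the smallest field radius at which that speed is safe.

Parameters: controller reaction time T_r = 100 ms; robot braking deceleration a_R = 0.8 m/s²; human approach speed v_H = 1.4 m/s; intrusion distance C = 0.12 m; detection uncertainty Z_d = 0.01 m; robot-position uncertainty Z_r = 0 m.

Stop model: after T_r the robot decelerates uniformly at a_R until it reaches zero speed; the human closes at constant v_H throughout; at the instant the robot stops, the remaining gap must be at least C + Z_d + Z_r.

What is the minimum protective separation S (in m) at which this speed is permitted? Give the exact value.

stop time T_s = (1/4)/(4/5) = 0.3125 s
robot in T_r: 0.2500·0.1000 = 0.0250 m
braking distance = 0.2500²/(2·0.8000) = 0.0391 m
person approaches 1.4000·(0.1000+0.3125) = 0.5775 m
C+Z_d+Z_r = 0.1200+0.0100+0.0000 = 0.1300 m
S_min ≈ 0.0250+0.0391+0.5775+0.1300  ⇒  S_min = 2469/3200 m

S_min = 2469/3200 m = 0.7716 m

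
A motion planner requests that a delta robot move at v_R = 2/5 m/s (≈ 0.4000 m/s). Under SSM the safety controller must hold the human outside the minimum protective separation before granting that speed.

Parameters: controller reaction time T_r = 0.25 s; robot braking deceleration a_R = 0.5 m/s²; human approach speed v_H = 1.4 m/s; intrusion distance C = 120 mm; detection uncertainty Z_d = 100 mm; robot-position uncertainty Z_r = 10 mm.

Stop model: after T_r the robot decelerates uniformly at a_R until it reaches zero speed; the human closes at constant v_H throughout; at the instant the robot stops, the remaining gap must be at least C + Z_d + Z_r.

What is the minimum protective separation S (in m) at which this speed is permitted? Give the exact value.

S_min = 49/25 m = 1.9600 m

stop time T_s = (2/5)/(1/2) = 0.8000 s
robot in T_r: 0.4000·0.2500 = 0.1000 m
braking distance = 0.4000²/(2·0.5000) = 0.1600 m
human over T_r+T_s: 1.4000·(0.2500+0.8000) = 1.4700 m
residual clearance needed = 0.1200+0.1000+0.0100 = 0.2300 m
S_min ≈ 0.1000+0.1600+1.4700+0.2300  ⇒  S_min = 49/25 m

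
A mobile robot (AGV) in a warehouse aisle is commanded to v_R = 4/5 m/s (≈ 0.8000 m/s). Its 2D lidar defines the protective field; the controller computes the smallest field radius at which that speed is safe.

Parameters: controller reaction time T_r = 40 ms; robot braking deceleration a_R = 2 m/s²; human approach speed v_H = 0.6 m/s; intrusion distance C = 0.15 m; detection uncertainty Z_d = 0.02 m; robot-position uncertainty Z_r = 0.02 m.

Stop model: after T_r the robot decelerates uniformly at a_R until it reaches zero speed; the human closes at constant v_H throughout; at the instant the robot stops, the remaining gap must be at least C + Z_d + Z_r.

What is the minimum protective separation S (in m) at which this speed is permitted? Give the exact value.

S_min = 323/500 m = 0.6460 m

stop time T_s = (4/5)/2 = 0.4000 s
robot covers v_R·T_r = 0.8000·0.0400 = 0.0320 m before braking
robot covers 0.8000·0.4000 − ½·2.0000·0.4000² = 0.1600 m while stopping
person approaches 0.6000·(0.0400+0.4000) = 0.2640 m
C+Z_d+Z_r = 0.1500+0.0200+0.0200 = 0.1900 m
S_min ≈ 0.0320+0.1600+0.2640+0.1900  ⇒  S_min = 323/500 m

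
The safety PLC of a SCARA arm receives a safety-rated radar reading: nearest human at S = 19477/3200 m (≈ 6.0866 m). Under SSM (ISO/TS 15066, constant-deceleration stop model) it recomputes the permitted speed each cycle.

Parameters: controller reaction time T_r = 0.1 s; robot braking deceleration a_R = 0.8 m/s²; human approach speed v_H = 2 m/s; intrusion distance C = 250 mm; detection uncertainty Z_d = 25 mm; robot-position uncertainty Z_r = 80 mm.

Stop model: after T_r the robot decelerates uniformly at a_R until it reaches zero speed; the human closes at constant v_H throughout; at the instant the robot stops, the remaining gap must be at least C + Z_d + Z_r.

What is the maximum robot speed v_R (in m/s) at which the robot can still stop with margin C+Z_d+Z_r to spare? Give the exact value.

quadratic (5/8)·v² + (13/5)·v + (-17701/3200) = 0
  disc = (13/5)² − 4·(5/8)·(-17701/3200) = 131769/6400 ; √disc = 363/80
  v_R = (−(13/5) + 363/80) / (2·(5/8)) = 31/20 m/s
check:
T_s = v_R/a_R = (31/20)/(4/5) = 1.9375 s
robot in T_r: 1.5500·0.1000 = 0.1550 m
robot under decel: 1.5500²/(2·0.8000) = 1.5016 m
human over T_r+T_s: 2.0000·(0.1000+1.9375) = 4.0750 m
margins: 0.2500+0.0250+0.0800 = 0.3550 m
sum ≈ 0.1550+1.5016+4.0750+0.3550 ≈ 6.0866 m = S ✓

v_R_max = 31/20 m/s = 1.5500 m/s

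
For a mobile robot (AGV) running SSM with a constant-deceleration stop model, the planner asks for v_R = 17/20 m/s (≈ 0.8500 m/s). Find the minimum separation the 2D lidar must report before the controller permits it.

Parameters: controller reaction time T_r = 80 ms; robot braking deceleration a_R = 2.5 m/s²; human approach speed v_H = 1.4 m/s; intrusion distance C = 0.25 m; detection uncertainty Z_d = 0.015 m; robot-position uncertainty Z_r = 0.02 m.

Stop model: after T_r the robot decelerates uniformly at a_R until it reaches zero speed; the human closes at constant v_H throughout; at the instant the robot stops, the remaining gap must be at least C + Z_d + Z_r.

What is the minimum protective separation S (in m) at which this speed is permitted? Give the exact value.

S_min = 2171/2000 m = 1.0855 m

braking lasts T_s = (17/20)/(5/2) = 0.3400 s
reaction-phase robot travel = 0.8500·0.0800 = 0.0680 m
braking distance = 0.8500²/(2·2.5000) = 0.1445 m
human over T_r+T_s: 1.4000·(0.0800+0.3400) = 0.5880 m
margins: 0.2500+0.0150+0.0200 = 0.2850 m
S_min ≈ 0.0680+0.1445+0.5880+0.2850  ⇒  S_min = 2171/2000 m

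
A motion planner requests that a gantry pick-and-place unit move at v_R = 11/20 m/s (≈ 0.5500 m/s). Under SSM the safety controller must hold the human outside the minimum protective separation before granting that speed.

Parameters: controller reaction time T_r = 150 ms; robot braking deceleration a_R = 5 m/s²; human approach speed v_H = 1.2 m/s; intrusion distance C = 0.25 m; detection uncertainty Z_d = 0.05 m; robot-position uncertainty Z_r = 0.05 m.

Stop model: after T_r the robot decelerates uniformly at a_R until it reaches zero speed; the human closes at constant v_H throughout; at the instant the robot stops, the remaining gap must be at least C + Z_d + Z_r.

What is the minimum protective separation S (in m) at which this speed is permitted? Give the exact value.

T_s = v_R/a_R = (11/20)/5 = 0.1100 s
robot covers v_R·T_r = 0.5500·0.1500 = 0.0825 m before braking
robot under decel: 0.5500²/(2·5.0000) = 0.0302 m
human closes 1.2000·0.2600 = 0.3120 m
margins: 0.2500+0.0500+0.0500 = 0.3500 m
S_min ≈ 0.0825+0.0302+0.3120+0.3500  ⇒  S_min = 3099/4000 m

S_min = 3099/4000 m = 0.7748 m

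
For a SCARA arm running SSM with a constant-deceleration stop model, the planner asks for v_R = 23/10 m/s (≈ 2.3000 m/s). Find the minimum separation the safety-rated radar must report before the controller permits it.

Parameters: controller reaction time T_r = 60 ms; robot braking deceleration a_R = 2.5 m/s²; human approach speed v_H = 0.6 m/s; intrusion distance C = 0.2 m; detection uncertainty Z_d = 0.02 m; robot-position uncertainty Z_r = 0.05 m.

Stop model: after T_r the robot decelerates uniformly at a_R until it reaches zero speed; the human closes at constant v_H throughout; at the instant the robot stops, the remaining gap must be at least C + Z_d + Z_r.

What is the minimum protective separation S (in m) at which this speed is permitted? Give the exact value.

braking lasts T_s = (23/10)/(5/2) = 0.9200 s
robot in T_r: 2.3000·0.0600 = 0.1380 m
robot covers 2.3000·0.9200 − ½·2.5000·0.9200² = 1.0580 m while stopping
person approaches 0.6000·(0.0600+0.9200) = 0.5880 m
residual clearance needed = 0.2000+0.0200+0.0500 = 0.2700 m
S_min ≈ 0.1380+1.0580+0.5880+0.2700  ⇒  S_min = 1027/500 m

S_min = 1027/500 m = 2.0540 m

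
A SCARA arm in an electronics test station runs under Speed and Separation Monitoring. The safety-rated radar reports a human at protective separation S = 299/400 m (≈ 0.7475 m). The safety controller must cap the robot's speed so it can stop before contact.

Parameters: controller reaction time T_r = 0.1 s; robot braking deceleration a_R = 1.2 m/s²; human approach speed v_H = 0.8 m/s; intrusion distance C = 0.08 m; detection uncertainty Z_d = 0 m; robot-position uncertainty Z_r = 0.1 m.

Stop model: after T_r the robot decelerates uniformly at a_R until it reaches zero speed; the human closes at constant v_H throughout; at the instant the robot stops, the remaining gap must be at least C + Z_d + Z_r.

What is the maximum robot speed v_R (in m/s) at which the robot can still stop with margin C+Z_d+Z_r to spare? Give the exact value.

v_R_max = 1/2 m/s = 0.5000 m/s

at the boundary: (5/12)·v² + (23/30)·v + (-39/80) = 0
  disc = (23/30)² − 4·(5/12)·(-39/80) = 5041/3600 ; √disc = 71/60
  v_R = (−(23/30) + 71/60) / (2·(5/12)) = 1/2 m/s
check:
braking lasts T_s = (1/2)/(6/5) = 0.4167 s
robot covers v_R·T_r = 0.5000·0.1000 = 0.0500 m before braking
robot under decel: 0.5000²/(2·1.2000) = 0.1042 m
human closes 0.8000·0.5167 = 0.4133 m
C+Z_d+Z_r = 0.0800+0.0000+0.1000 = 0.1800 m
sum ≈ 0.0500+0.1042+0.4133+0.1800 ≈ 0.7475 m = S ✓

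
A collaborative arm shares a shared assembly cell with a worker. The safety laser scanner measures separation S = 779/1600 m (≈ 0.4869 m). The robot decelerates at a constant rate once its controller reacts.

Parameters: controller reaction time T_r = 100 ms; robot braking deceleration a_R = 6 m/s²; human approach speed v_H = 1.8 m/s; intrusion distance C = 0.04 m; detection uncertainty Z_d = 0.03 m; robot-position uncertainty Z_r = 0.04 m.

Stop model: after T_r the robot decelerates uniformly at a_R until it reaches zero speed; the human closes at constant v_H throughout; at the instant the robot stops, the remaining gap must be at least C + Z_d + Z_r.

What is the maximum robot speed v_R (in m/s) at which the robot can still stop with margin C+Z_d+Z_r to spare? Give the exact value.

at the boundary: (1/12)·v² + (2/5)·v + (-63/320) = 0
  disc = (2/5)² − 4·(1/12)·(-63/320) = 361/1600 ; √disc = 19/40
  v_R = (−(2/5) + 19/40) / (2·(1/12)) = 9/20 m/s
check:
braking lasts T_s = (9/20)/6 = 0.0750 s
reaction-phase robot travel = 0.4500·0.1000 = 0.0450 m
braking distance = 0.4500²/(2·6.0000) = 0.0169 m
person approaches 1.8000·(0.1000+0.0750) = 0.3150 m
margins: 0.0400+0.0300+0.0400 = 0.1100 m
sum ≈ 0.0450+0.0169+0.3150+0.1100 ≈ 0.4869 m = S ✓

v_R_max = 9/20 m/s = 0.4500 m/s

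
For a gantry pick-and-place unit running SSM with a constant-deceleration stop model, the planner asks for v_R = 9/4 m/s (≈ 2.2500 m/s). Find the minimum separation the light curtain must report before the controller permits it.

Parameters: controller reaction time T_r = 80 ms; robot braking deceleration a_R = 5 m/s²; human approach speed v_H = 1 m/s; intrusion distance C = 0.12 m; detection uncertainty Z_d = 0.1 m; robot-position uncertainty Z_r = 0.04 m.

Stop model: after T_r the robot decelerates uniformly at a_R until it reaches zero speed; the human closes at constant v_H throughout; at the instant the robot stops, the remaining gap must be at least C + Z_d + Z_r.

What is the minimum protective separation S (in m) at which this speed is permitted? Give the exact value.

braking lasts T_s = (9/4)/5 = 0.4500 s
robot in T_r: 2.2500·0.0800 = 0.1800 m
robot under decel: 2.2500²/(2·5.0000) = 0.5062 m
human closes 1.0000·0.5300 = 0.5300 m
C+Z_d+Z_r = 0.1200+0.1000+0.0400 = 0.2600 m
S_min ≈ 0.1800+0.5062+0.5300+0.2600  ⇒  S_min = 1181/800 m

S_min = 1181/800 m = 1.4763 m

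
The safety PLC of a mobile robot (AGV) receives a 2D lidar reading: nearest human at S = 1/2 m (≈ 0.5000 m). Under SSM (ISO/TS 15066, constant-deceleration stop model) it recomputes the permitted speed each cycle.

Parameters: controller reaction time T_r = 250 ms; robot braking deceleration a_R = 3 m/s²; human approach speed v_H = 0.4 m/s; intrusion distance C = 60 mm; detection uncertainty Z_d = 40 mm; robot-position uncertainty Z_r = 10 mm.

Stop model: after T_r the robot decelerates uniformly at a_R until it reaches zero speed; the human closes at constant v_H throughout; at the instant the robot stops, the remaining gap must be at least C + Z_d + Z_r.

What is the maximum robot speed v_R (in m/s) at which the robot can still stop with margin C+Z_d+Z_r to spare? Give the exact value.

collect terms ⇒ (1/6)·v_R² + (23/60)·v_R + (-29/100) = 0
  disc = (23/60)² − 4·(1/6)·(-29/100) = 49/144 ; √disc = 7/12
  v_R = (−(23/60) + 7/12) / (2·(1/6)) = 3/5 m/s
check:
T_s = v_R/a_R = (3/5)/3 = 0.2000 s
robot in T_r: 0.6000·0.2500 = 0.1500 m
robot under decel: 0.6000²/(2·3.0000) = 0.0600 m
person approaches 0.4000·(0.2500+0.2000) = 0.1800 m
residual clearance needed = 0.0600+0.0400+0.0100 = 0.1100 m
sum ≈ 0.1500+0.0600+0.1800+0.1100 ≈ 0.5000 m = S ✓

v_R_max = 3/5 m/s = 0.6000 m/s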